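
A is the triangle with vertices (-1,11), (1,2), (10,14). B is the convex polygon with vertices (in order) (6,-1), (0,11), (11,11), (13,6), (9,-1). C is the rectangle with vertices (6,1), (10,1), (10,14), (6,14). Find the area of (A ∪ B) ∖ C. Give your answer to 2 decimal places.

|A ∪ B| = 129.475.
|(A ∪ B) ∩ C| = 46.4432.
|(A ∪ B) ∖ C| = 129.475 − 46.4432 = 83.03.

83.03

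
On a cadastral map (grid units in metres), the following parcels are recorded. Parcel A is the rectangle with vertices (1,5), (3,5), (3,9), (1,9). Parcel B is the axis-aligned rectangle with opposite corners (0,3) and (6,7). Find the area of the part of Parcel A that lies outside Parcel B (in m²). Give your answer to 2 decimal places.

|Parcel A∩Parcel B|: x∈[1,3], y∈[5,7] → 2·2 = 4.
|Parcel A| = 8.
|Parcel A ∖ Parcel B| = |Parcel A| − |Parcel A∩Parcel B| = 8 − 4 = 4.00.

4.00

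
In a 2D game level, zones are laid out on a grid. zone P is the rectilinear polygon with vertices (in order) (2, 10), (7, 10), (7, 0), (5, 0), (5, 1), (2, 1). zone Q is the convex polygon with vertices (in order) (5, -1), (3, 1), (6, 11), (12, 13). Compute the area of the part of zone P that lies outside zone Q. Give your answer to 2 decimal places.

23.40

|zone P| = 47, |zone P∩zone Q| = 23.6.
|zone P ∖ zone Q| = |zone P| − |zone P∩zone Q| = 47 − 23.6 = 23.40.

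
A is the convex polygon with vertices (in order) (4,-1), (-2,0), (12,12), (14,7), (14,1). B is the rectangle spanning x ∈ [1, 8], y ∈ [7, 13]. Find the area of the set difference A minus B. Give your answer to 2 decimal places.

|A| = 106, |A∩B| = 1.4405.
|A ∖ B| = |A| − |A∩B| = 106 − 1.4405 = 104.56.

104.56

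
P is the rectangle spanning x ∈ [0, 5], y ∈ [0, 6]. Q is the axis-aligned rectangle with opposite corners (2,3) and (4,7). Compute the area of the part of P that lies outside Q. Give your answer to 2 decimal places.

24.00

|P∩Q|: x∈[2,4], y∈[3,6] → 2·3 = 6.
|P| = 30.
|P ∖ Q| = |P| − |P∩Q| = 30 − 6 = 24.00.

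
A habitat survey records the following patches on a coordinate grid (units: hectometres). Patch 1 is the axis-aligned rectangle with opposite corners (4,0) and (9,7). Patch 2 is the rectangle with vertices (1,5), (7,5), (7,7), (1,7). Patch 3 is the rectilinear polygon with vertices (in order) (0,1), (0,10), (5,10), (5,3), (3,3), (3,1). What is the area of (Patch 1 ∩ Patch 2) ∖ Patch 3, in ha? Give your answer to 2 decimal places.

|Patch 1 ∩ Patch 2| = 6.
|(Patch 1 ∩ Patch 2) ∩ Patch 3| = 2.
|(Patch 1 ∩ Patch 2) ∖ Patch 3| = 6 − 2 = 4.00.

4.00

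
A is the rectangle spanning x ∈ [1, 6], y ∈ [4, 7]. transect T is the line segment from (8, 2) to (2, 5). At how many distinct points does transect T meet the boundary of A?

1

The segment meets the boundary at (4,4).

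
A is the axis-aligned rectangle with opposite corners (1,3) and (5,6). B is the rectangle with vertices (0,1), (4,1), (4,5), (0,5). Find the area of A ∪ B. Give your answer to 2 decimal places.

By inclusion–exclusion:
Individual areas: |A| = 12, |B| = 16.
|A∩B|: x∈[1,4], y∈[3,5] → 3·2 = 6.
|A ∪ B| = 28 − 6 = 22.00.

22.00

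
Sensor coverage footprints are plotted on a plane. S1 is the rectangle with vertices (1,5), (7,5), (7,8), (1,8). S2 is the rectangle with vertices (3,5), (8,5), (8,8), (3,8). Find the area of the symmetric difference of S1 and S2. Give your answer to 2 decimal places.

|S1∩S2|: x∈[3,7], y∈[5,8] → 4·3 = 12.
|S1 △ S2| = |S1| + |S2| − 2·|S1∩S2| = 18 + 15 − 24 = 9.00.

9.00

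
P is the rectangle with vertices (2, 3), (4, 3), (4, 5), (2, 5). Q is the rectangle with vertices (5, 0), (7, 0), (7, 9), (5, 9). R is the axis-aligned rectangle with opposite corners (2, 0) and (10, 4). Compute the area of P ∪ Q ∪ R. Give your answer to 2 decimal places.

By inclusion–exclusion:
Individual areas: |P| = 4, |Q| = 18, |R| = 32.
|P∩Q| = 0 (no overlap).
|P∩R|: x∈[2,4], y∈[3,4] → 2·1 = 2.
|Q∩R|: x∈[5,7], y∈[0,4] → 2·4 = 8.
|P∩Q∩R| = 0.
|P ∪ Q ∪ R| = 54 − 10 + 0 = 44.00.

44.00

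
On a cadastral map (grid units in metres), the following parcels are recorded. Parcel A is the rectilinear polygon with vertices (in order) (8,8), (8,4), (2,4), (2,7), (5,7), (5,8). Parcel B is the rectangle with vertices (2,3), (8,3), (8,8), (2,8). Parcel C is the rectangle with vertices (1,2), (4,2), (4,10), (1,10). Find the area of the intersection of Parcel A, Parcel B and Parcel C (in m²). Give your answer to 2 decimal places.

The intersection is the polygon with vertices (2,4), (2,7), (4,7), (4,4).
By the shoelace formula its area is 6.00.

6.00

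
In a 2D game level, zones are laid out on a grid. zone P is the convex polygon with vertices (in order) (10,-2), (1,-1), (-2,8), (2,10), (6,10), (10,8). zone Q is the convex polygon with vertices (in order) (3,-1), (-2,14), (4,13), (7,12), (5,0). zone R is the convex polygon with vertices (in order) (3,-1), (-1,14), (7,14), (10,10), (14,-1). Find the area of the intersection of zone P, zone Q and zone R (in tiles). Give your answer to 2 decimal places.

The intersection is the polygon with vertices (6,10), (6.615,9.692), (5,0), (3,-1), (0.294,9.147), (2,10).
By the shoelace formula its area is 44.54.

44.54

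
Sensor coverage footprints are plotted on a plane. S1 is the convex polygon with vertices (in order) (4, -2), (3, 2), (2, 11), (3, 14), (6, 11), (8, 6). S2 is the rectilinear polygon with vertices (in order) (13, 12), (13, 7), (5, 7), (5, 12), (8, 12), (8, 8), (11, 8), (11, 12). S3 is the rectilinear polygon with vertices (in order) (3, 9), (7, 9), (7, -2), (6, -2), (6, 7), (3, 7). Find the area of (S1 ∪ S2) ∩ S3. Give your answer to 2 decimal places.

The region (S1 ∪ S2) ∩ S3 is the polygon with vertices (6,2), (6,7), (3,7), (3,9), (7,9), (7,4).
By the shoelace formula its area is 12.00.

12.00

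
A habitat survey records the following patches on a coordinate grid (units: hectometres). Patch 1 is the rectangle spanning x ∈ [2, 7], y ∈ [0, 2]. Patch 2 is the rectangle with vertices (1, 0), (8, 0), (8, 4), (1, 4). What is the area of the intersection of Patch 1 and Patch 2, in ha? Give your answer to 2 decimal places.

10.00

|Patch 1∩Patch 2|: x∈[2,7], y∈[0,2] → 5·2 = 10.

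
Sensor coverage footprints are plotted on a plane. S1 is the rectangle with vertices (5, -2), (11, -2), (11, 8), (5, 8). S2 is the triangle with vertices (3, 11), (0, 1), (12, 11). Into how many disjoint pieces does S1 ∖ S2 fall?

1

S1 ∖ S2 is a single connected region.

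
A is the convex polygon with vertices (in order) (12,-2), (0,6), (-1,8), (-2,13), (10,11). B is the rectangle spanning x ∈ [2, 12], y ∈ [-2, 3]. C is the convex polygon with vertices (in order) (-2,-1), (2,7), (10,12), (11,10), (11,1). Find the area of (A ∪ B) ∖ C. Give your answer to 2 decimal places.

|A ∪ B| = 144.6731.
|(A ∪ B) ∩ C| = 79.2867.
|(A ∪ B) ∖ C| = 144.6731 − 79.2867 = 65.39.

65.39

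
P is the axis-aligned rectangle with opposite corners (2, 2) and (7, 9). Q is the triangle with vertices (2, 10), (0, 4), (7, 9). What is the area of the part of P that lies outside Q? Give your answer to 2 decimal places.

26.07

|P| = 35, |P∩Q| = 8.9286.
|P ∖ Q| = |P| − |P∩Q| = 35 − 8.9286 = 26.07.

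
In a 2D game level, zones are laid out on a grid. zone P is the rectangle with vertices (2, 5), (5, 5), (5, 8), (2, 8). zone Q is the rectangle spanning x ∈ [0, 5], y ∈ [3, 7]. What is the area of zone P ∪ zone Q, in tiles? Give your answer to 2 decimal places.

By inclusion–exclusion:
Individual areas: |zone P| = 9, |zone Q| = 20.
|zone P∩zone Q|: x∈[2,5], y∈[5,7] → 3·2 = 6.
|zone P ∪ zone Q| = 29 − 6 = 23.00.

23.00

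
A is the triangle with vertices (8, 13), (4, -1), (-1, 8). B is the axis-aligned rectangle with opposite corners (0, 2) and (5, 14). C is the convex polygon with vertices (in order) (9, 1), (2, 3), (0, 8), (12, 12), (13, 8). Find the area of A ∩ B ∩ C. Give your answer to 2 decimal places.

25.44

The intersection is the polygon with vertices (5,2.5), (4.906,2.17), (2,3), (0,8), (5,9.667).
By the shoelace formula its area is 25.44.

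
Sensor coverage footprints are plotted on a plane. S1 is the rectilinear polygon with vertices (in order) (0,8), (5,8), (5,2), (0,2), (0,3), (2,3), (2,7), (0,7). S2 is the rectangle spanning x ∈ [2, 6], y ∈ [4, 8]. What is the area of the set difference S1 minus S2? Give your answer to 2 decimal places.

|S1| = 22, |S1∩S2| = 12.
|S1 ∖ S2| = |S1| − |S1∩S2| = 22 − 12 = 10.00.

10.00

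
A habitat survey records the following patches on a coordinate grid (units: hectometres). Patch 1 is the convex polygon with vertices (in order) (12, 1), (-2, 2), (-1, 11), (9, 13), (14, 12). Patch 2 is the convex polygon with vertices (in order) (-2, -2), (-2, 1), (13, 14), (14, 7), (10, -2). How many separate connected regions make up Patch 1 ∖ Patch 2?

Patch 1 ∖ Patch 2 splits into 3 disjoint pieces (area 0.8308, area 65.3858, area 0.8382).

3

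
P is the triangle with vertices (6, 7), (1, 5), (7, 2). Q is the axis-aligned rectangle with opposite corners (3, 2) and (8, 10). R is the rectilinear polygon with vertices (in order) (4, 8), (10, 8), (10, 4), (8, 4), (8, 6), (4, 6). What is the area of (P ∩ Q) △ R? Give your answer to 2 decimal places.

|P ∩ Q| = 11.7.
|(P ∩ Q) ∩ R| = 1.3.
|(P ∩ Q) △ R| = 11.7 + 16 − 2.6 = 25.10.

25.10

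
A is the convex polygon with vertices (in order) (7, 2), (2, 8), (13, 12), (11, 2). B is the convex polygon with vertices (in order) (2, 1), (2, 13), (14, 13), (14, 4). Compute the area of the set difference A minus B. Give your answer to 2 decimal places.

|A| = 63, |A∩B| = 59.814.
|A ∖ B| = |A| − |A∩B| = 63 − 59.814 = 3.19.

3.19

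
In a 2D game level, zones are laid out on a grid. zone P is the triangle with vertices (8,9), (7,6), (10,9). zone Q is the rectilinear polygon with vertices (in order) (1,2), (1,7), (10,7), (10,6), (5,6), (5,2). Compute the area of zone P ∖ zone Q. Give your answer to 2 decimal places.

|zone P| = 3, |zone P∩zone Q| = 0.3333.
|zone P ∖ zone Q| = |zone P| − |zone P∩zone Q| = 3 − 0.3333 = 2.67.

2.67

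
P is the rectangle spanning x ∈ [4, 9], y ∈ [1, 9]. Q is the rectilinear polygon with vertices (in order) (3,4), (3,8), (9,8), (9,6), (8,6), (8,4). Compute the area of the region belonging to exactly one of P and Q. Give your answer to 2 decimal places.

|P| = 40, |Q| = 22, |P∩Q| = 18.
|P △ Q| = |P| + |Q| − 2·|P∩Q| = 40 + 22 − 36 = 26.00.

26.00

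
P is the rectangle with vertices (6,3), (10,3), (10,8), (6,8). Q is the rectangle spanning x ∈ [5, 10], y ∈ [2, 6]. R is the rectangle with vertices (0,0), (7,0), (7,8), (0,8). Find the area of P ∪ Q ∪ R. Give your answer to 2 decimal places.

74.00

By inclusion–exclusion:
Individual areas: |P| = 20, |Q| = 20, |R| = 56.
|P∩Q|: x∈[6,10], y∈[3,6] → 4·3 = 12.
|P∩R|: x∈[6,7], y∈[3,8] → 1·5 = 5.
|Q∩R|: x∈[5,7], y∈[2,6] → 2·4 = 8.
|P∩Q∩R| = 3.
|P ∪ Q ∪ R| = 96 − 25 + 3 = 74.00.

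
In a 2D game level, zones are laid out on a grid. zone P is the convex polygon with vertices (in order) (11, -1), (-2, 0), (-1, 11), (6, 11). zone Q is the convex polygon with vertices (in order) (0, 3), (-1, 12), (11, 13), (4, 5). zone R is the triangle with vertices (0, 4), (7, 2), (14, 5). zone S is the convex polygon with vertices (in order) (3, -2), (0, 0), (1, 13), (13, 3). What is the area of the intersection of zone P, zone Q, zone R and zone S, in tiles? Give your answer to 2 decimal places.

0.51

The intersection is the polygon with vertices (0.301,3.914), (0.309,4.022), (2.333,4.167), (1.273,3.636).
By the shoelace formula its area is 0.51.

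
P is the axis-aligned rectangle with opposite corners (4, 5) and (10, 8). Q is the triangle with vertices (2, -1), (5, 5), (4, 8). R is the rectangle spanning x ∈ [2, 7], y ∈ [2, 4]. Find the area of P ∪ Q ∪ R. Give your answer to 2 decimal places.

By inclusion–exclusion:
Individual areas: |P| = 18, |Q| = 7.5, |R| = 10.
|P∩Q| = 1.5.
|P∩R| = 0 (no overlap).
|Q∩R| = 2.2222.
|P∩Q∩R| = 0.
|P ∪ Q ∪ R| = 35.5 − 3.7222 + 0 = 31.78.

31.78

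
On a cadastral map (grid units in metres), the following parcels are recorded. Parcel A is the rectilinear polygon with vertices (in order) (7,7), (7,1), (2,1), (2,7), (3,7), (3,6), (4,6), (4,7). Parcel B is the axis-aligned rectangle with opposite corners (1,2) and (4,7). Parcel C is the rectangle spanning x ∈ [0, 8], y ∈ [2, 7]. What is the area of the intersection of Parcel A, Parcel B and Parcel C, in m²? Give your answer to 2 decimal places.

9.00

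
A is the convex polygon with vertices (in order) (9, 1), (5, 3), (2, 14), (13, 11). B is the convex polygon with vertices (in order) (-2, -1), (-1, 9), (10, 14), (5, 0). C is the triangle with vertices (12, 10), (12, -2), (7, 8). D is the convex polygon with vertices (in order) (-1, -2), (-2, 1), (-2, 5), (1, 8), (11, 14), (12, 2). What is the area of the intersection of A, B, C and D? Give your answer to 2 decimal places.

The intersection is the polygon with vertices (7,8), (8,8.4), (7.5,7).
By the shoelace formula its area is 0.60.

0.60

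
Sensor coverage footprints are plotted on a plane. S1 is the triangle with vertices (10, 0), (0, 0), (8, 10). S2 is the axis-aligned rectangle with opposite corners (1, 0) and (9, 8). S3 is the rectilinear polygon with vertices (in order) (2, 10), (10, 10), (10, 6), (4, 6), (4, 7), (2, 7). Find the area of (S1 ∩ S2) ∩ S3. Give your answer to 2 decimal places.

6.00

The region (S1 ∩ S2) ∩ S3 is the polygon with vertices (6.4,8), (8.4,8), (8.8,6), (4.8,6).
By the shoelace formula its area is 6.00.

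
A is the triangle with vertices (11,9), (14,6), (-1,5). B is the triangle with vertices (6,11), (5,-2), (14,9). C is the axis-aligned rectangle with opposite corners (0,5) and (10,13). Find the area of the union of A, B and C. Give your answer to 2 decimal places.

111.62

By inclusion–exclusion:
Individual areas: |A| = 24, |B| = 53, |C| = 80.
|A∩B| = 16.2504.
|A∩C| = 16.
|B∩C| = 23.3846.
|A∩B∩C| = 10.253.
|A ∪ B ∪ C| = 157 − 55.635 + 10.253 = 111.62.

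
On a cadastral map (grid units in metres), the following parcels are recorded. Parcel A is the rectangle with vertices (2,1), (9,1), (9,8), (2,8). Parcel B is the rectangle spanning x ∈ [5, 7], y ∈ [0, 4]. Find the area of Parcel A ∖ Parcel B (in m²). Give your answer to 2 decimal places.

43.00

|Parcel A∩Parcel B|: x∈[5,7], y∈[1,4] → 2·3 = 6.
|Parcel A| = 49.
|Parcel A ∖ Parcel B| = |Parcel A| − |Parcel A∩Parcel B| = 49 − 6 = 43.00.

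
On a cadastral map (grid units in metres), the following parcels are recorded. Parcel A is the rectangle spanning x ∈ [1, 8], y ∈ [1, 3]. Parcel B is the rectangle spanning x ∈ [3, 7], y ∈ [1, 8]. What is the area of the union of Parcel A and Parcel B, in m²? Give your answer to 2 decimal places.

By inclusion–exclusion:
Individual areas: |Parcel A| = 14, |Parcel B| = 28.
|Parcel A∩Parcel B|: x∈[3,7], y∈[1,3] → 4·2 = 8.
|Parcel A ∪ Parcel B| = 42 − 8 = 34.00.

34.00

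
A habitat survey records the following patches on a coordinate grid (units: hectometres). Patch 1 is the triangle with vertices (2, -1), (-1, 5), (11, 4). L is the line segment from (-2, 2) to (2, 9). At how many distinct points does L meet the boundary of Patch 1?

The segment meets the boundary at (-0.318,4.943), (-0.667,4.333).

2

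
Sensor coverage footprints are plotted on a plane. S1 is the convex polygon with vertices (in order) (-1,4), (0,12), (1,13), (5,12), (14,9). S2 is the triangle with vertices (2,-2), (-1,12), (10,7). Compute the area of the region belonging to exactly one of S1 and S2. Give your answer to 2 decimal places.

71.09

|S1| = 67.5, |S2| = 69.5, |S1∩S2| = 32.9568.
|S1 △ S2| = |S1| + |S2| − 2·|S1∩S2| = 67.5 + 69.5 − 65.9135 = 71.09.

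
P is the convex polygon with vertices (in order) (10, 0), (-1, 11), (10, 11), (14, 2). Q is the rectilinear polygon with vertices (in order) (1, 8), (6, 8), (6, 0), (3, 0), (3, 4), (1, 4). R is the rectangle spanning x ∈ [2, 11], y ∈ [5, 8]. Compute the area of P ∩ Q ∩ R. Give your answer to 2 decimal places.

The intersection is the polygon with vertices (6,8), (6,5), (5,5), (2,8).
By the shoelace formula its area is 7.50.

7.50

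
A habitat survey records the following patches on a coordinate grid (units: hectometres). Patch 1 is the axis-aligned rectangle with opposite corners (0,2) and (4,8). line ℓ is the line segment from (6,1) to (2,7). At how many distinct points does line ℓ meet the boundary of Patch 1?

1

The segment meets the boundary at (4,4).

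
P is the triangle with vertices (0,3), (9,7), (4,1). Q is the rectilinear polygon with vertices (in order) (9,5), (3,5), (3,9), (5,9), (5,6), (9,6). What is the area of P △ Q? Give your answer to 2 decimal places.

24.75

|P| = 17, |Q| = 12, |P∩Q| = 2.125.
|P △ Q| = |P| + |Q| − 2·|P∩Q| = 17 + 12 − 4.25 = 24.75.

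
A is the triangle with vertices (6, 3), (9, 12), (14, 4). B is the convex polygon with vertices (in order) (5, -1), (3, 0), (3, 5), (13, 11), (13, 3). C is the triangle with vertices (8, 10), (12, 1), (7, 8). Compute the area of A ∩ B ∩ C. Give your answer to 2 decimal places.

The intersection is the polygon with vertices (8.702,8.421), (10.842,3.605), (10.197,3.525), (7.455,7.364), (7.583,7.75).
By the shoelace formula its area is 5.66.

5.66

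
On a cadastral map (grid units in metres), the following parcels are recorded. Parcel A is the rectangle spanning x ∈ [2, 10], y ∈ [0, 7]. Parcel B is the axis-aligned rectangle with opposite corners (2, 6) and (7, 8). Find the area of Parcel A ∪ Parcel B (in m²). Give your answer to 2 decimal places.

By inclusion–exclusion:
Individual areas: |Parcel A| = 56, |Parcel B| = 10.
|Parcel A∩Parcel B|: x∈[2,7], y∈[6,7] → 5·1 = 5.
|Parcel A ∪ Parcel B| = 66 − 5 = 61.00.

61.00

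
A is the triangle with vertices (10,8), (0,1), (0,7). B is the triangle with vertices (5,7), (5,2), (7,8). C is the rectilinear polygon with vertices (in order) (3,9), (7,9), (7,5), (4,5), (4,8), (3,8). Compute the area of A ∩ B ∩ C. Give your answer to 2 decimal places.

The intersection is the polygon with vertices (5,7), (6.25,7.625), (6.897,7.69), (6.087,5.261), (5.714,5), (5,5).
By the shoelace formula its area is 3.37.

3.37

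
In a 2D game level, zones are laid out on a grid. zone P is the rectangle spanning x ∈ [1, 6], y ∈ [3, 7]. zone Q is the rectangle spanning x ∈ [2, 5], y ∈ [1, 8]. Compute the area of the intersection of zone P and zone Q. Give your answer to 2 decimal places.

12.00

|zone P∩zone Q|: x∈[2,5], y∈[3,7] → 3·4 = 12.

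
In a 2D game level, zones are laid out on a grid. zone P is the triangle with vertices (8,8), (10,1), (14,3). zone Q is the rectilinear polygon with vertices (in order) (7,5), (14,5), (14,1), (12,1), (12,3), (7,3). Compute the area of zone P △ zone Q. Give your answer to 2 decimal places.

|zone P| = 16, |zone Q| = 18, |zone P∩zone Q| = 8.3143.
|zone P △ zone Q| = |zone P| + |zone Q| − 2·|zone P∩zone Q| = 16 + 18 − 16.6286 = 17.37.

17.37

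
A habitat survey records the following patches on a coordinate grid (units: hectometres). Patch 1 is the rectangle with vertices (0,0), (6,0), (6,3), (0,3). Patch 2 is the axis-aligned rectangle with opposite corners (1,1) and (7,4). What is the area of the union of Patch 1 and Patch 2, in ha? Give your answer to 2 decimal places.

26.00

By inclusion–exclusion:
Individual areas: |Patch 1| = 18, |Patch 2| = 18.
|Patch 1∩Patch 2|: x∈[1,6], y∈[1,3] → 5·2 = 10.
|Patch 1 ∪ Patch 2| = 36 − 10 = 26.00.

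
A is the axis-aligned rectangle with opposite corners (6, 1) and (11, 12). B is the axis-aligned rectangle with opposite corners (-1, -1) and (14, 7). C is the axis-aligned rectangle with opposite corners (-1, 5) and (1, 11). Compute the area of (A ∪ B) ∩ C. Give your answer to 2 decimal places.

4.00

The region (A ∪ B) ∩ C is the polygon with vertices (-1,7), (1,7), (1,5), (-1,5).
By the shoelace formula its area is 4.00.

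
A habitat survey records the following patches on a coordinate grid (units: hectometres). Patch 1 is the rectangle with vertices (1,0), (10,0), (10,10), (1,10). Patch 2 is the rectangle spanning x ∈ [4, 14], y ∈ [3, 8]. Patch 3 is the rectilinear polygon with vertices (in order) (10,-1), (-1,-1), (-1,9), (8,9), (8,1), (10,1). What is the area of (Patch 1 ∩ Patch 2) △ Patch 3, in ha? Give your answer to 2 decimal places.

|Patch 1 ∩ Patch 2| = 30.
|(Patch 1 ∩ Patch 2) ∩ Patch 3| = 20.
|(Patch 1 ∩ Patch 2) △ Patch 3| = 30 + 94 − 40 = 84.00.

84.00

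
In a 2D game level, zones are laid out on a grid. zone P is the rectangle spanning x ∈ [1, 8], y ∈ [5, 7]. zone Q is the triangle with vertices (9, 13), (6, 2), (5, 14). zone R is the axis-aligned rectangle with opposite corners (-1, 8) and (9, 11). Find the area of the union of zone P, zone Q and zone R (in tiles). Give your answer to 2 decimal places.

By inclusion–exclusion:
Individual areas: |zone P| = 14, |zone Q| = 23.5, |zone R| = 30.
|zone P∩zone Q| = 2.8485.
|zone P∩zone R| = 0 (no overlap).
|zone Q∩zone R| = 8.0114.
|zone P∩zone Q∩zone R| = 0.
|zone P ∪ zone Q ∪ zone R| = 67.5 − 10.8598 + 0 = 56.64.

56.64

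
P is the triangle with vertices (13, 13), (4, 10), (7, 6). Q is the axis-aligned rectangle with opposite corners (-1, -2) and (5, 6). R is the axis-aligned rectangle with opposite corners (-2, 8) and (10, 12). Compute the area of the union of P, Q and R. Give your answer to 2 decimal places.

By inclusion–exclusion:
Individual areas: |P| = 22.5, |Q| = 48, |R| = 48.
|P∩Q| = 0.
|P∩R| = 15.5357.
|Q∩R| = 0 (no overlap).
|P∩Q∩R| = 0.
|P ∪ Q ∪ R| = 118.5 − 15.5357 + 0 = 102.96.

102.96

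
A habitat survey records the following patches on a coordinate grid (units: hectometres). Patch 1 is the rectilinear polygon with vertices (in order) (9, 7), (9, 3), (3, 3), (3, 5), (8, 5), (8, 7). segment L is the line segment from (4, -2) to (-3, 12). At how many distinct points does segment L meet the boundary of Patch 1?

The segment lies entirely outside Patch 1 and never meets its boundary.

0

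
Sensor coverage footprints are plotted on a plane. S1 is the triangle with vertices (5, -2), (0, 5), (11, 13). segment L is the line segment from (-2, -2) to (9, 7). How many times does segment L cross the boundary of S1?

The segment meets the boundary at (8.405,6.514), (2.418,1.615).

2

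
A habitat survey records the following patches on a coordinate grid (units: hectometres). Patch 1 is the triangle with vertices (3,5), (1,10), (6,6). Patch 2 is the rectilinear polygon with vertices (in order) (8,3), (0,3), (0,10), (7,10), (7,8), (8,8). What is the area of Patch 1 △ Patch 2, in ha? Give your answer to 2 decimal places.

45.50

|Patch 1| = 8.5, |Patch 2| = 54, |Patch 1∩Patch 2| = 8.5.
|Patch 1 △ Patch 2| = |Patch 1| + |Patch 2| − 2·|Patch 1∩Patch 2| = 8.5 + 54 − 17 = 45.50.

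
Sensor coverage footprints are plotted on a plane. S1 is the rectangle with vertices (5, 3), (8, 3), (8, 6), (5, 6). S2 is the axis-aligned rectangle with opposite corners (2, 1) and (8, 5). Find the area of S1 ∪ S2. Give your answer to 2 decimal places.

27.00

By inclusion–exclusion:
Individual areas: |S1| = 9, |S2| = 24.
|S1∩S2|: x∈[5,8], y∈[3,5] → 3·2 = 6.
|S1 ∪ S2| = 33 − 6 = 27.00.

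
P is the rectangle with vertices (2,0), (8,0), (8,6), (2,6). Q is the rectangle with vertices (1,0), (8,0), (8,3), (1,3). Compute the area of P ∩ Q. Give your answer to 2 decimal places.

18.00

|P∩Q|: x∈[2,8], y∈[0,3] → 6·3 = 18.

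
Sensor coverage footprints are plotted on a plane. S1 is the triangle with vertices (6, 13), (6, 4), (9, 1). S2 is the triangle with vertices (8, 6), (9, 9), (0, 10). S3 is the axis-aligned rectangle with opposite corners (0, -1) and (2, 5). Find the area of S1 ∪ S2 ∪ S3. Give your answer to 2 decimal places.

By inclusion–exclusion:
Individual areas: |S1| = 13.5, |S2| = 14, |S3| = 12.
|S1∩S2| = 3.4143.
|S1∩S3| = 0.
|S2∩S3| = 0.
|S1∩S2∩S3| = 0.
|S1 ∪ S2 ∪ S3| = 39.5 − 3.4143 + 0 = 36.09.

36.09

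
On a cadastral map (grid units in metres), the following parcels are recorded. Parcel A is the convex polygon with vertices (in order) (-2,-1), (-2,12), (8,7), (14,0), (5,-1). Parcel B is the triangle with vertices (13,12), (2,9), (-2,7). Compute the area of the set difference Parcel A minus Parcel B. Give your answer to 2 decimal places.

125.15

|Parcel A| = 127.5, |Parcel A∩Parcel B| = 2.3529.
|Parcel A ∖ Parcel B| = |Parcel A| − |Parcel A∩Parcel B| = 127.5 − 2.3529 = 125.15.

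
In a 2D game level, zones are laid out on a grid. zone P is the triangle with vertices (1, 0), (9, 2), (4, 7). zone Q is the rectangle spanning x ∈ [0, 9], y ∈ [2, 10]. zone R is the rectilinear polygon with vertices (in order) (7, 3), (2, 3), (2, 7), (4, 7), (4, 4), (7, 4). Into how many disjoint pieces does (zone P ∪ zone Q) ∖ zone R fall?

1

(zone P ∪ zone Q) ∖ zone R is a single connected region.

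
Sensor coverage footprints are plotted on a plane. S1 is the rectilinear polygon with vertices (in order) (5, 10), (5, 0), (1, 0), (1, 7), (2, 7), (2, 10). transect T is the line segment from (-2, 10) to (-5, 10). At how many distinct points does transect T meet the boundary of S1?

The segment lies entirely outside S1 and never meets its boundary.

0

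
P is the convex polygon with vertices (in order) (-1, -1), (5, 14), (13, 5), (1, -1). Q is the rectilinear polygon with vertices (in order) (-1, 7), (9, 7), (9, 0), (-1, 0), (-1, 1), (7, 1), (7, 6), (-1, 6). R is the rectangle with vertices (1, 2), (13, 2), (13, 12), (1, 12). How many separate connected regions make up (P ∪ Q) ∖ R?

3

(P ∪ Q) ∖ R splits into 3 disjoint pieces (area 21.6, area 2, area 2.5778).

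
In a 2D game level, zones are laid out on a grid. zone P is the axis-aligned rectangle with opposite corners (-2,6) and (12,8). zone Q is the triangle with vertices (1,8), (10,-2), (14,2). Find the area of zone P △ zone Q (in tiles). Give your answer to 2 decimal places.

|zone P| = 28, |zone Q| = 38, |zone P∩zone Q| = 2.5333.
|zone P △ zone Q| = |zone P| + |zone Q| − 2·|zone P∩zone Q| = 28 + 38 − 5.0667 = 60.93.

60.93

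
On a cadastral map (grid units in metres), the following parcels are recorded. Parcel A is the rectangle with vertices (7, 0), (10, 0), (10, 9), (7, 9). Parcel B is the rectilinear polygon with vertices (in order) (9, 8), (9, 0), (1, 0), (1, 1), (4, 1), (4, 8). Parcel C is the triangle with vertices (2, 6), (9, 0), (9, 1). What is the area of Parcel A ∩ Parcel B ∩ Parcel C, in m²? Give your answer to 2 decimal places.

The intersection is the polygon with vertices (9,0), (7,1.714), (7,2.429), (9,1).
By the shoelace formula its area is 1.71.

1.71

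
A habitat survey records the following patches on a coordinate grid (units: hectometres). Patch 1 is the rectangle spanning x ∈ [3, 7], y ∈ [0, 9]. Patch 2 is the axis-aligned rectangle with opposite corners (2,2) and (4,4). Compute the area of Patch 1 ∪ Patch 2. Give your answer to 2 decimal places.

38.00

By inclusion–exclusion:
Individual areas: |Patch 1| = 36, |Patch 2| = 4.
|Patch 1∩Patch 2|: x∈[3,4], y∈[2,4] → 1·2 = 2.
|Patch 1 ∪ Patch 2| = 40 − 2 = 38.00.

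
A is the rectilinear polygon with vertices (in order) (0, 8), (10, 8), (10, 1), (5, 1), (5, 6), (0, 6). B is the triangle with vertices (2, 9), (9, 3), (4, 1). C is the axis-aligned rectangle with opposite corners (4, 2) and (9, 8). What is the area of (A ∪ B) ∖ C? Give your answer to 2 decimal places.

|A ∪ B| = 53.3833.
|(A ∪ B) ∩ C| = 30.
|(A ∪ B) ∖ C| = 53.3833 − 30 = 23.38.

23.38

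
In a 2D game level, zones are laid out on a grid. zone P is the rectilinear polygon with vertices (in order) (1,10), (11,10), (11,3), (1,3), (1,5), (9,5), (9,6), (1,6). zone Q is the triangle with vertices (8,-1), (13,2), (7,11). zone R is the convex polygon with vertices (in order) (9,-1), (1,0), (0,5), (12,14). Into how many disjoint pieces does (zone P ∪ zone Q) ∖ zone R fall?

4

(zone P ∪ zone Q) ∖ zone R splits into 4 disjoint pieces (area 0.1029, area 11.8409, area 0.0114, area 12).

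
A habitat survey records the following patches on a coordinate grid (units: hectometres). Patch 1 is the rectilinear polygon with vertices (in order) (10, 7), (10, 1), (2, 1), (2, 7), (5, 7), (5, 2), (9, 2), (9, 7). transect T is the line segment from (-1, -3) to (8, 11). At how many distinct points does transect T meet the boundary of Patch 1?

2

The segment meets the boundary at (5,6.333), (2,1.667).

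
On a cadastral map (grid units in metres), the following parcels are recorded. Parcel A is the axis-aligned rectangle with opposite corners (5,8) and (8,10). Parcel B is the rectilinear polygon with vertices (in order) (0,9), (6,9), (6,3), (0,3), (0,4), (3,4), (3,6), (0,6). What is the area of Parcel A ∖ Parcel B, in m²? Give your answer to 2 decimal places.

|Parcel A| = 6, |Parcel A∩Parcel B| = 1.
|Parcel A ∖ Parcel B| = |Parcel A| − |Parcel A∩Parcel B| = 6 − 1 = 5.00.

5.00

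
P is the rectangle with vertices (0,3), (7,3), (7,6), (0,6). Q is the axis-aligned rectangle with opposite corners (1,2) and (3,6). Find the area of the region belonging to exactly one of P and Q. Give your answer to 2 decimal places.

|P∩Q|: x∈[1,3], y∈[3,6] → 2·3 = 6.
|P △ Q| = |P| + |Q| − 2·|P∩Q| = 21 + 8 − 12 = 17.00.

17.00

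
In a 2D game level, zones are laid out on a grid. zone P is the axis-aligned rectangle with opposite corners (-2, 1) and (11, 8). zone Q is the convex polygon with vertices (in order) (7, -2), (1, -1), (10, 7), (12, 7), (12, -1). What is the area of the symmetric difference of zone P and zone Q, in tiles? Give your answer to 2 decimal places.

96.00

|zone P| = 91, |zone Q| = 57.5, |zone P∩zone Q| = 26.25.
|zone P △ zone Q| = |zone P| + |zone Q| − 2·|zone P∩zone Q| = 91 + 57.5 − 52.5 = 96.00.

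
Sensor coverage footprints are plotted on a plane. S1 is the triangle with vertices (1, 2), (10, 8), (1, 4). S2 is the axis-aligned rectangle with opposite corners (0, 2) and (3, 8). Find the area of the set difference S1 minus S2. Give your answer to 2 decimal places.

5.44

|S1| = 9, |S1∩S2| = 3.5556.
|S1 ∖ S2| = |S1| − |S1∩S2| = 9 − 3.5556 = 5.44.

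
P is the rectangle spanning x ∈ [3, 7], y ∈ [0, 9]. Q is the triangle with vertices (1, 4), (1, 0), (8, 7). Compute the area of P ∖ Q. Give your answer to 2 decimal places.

29.14

|P| = 36, |P∩Q| = 6.8571.
|P ∖ Q| = |P| − |P∩Q| = 36 − 6.8571 = 29.14.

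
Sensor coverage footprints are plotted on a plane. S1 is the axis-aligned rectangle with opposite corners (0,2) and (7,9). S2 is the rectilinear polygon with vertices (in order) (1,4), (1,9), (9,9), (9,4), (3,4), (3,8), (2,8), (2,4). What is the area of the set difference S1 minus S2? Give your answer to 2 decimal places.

23.00

|S1| = 49, |S1∩S2| = 26.
|S1 ∖ S2| = |S1| − |S1∩S2| = 49 − 26 = 23.00.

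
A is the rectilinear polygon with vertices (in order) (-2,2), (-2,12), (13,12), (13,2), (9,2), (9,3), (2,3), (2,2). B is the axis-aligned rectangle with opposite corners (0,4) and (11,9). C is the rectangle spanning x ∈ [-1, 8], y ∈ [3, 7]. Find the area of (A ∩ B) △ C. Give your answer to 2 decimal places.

43.00

|A ∩ B| = 55.
|(A ∩ B) ∩ C| = 24.
|(A ∩ B) △ C| = 55 + 36 − 48 = 43.00.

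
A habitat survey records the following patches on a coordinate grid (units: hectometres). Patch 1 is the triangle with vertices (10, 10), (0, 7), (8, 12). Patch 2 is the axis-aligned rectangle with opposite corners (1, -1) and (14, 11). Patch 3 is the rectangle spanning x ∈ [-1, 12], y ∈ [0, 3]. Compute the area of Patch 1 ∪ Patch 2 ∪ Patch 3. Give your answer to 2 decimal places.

By inclusion–exclusion:
Individual areas: |Patch 1| = 13, |Patch 2| = 156, |Patch 3| = 39.
|Patch 1∩Patch 2| = 11.5375.
|Patch 1∩Patch 3| = 0.
|Patch 2∩Patch 3|: x∈[1,12], y∈[0,3] → 11·3 = 33.
|Patch 1∩Patch 2∩Patch 3| = 0.
|Patch 1 ∪ Patch 2 ∪ Patch 3| = 208 − 44.5375 + 0 = 163.46.

163.46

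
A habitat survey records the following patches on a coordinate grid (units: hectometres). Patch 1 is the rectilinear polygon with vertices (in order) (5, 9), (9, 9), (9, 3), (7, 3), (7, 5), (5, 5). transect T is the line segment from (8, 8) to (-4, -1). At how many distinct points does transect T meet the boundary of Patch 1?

The segment meets the boundary at (5,5.75).

1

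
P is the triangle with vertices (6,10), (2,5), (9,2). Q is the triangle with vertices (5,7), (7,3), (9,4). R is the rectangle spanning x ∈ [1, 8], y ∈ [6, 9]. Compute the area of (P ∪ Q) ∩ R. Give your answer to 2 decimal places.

The region (P ∪ Q) ∩ R is the polygon with vertices (5.2,9), (6.375,9), (7.5,6), (2.8,6).
By the shoelace formula its area is 8.81.

8.81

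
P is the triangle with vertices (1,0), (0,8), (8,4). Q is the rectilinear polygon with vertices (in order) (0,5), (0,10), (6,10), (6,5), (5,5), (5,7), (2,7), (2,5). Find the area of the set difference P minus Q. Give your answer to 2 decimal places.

|P| = 30, |P∩Q| = 4.6875.
|P ∖ Q| = |P| − |P∩Q| = 30 − 4.6875 = 25.31.

25.31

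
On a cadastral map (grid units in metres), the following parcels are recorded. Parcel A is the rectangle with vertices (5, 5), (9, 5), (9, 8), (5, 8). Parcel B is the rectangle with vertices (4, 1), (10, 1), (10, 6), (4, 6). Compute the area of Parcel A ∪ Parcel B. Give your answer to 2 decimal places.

38.00

By inclusion–exclusion:
Individual areas: |Parcel A| = 12, |Parcel B| = 30.
|Parcel A∩Parcel B|: x∈[5,9], y∈[5,6] → 4·1 = 4.
|Parcel A ∪ Parcel B| = 42 − 4 = 38.00.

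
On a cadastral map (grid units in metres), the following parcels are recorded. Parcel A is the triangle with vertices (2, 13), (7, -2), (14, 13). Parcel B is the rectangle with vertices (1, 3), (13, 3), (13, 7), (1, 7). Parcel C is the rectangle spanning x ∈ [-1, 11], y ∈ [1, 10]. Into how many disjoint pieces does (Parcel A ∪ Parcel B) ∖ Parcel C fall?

(Parcel A ∪ Parcel B) ∖ Parcel C splits into 2 disjoint pieces (area 43.1, area 3.6).

2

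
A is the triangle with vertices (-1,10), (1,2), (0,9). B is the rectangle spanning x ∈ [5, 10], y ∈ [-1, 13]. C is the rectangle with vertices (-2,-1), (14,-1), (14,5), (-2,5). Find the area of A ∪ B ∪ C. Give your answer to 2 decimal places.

138.52

By inclusion–exclusion:
Individual areas: |A| = 3, |B| = 70, |C| = 96.
|A∩B| = 0.
|A∩C| = 0.4821.
|B∩C|: x∈[5,10], y∈[-1,5] → 5·6 = 30.
|A∩B∩C| = 0.
|A ∪ B ∪ C| = 169 − 30.4821 + 0 = 138.52.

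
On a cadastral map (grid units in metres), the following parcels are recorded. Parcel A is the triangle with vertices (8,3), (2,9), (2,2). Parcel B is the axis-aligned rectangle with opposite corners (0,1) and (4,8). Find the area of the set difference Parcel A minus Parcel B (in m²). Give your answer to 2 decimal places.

9.83

|Parcel A| = 21, |Parcel A∩Parcel B| = 11.1667.
|Parcel A ∖ Parcel B| = |Parcel A| − |Parcel A∩Parcel B| = 21 − 11.1667 = 9.83.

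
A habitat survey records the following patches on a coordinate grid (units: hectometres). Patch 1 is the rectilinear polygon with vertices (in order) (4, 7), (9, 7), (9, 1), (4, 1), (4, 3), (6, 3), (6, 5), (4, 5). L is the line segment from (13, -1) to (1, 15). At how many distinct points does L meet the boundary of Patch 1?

The segment meets the boundary at (7,7), (9,4.333).

2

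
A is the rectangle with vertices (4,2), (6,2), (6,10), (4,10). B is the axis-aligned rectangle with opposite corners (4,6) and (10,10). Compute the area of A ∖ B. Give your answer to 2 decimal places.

|A∩B|: x∈[4,6], y∈[6,10] → 2·4 = 8.
|A| = 16.
|A ∖ B| = |A| − |A∩B| = 16 − 8 = 8.00.

8.00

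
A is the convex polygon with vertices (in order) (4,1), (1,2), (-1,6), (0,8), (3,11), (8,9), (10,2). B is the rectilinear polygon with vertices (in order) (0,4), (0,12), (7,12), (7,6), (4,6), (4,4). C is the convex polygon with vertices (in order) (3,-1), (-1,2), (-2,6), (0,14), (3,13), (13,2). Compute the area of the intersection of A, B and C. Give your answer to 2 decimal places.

The intersection is the polygon with vertices (5.857,9.857), (7,8.6), (7,6), (4,6), (4,4), (0,4), (0,8), (3,11).
By the shoelace formula its area is 34.84.

34.84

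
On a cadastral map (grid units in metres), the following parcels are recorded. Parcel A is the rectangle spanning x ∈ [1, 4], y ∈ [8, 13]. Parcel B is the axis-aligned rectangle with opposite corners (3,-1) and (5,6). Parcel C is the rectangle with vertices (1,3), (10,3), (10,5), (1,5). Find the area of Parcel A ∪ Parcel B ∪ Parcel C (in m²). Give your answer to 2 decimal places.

By inclusion–exclusion:
Individual areas: |Parcel A| = 15, |Parcel B| = 14, |Parcel C| = 18.
|Parcel A∩Parcel B| = 0 (no overlap).
|Parcel A∩Parcel C| = 0 (no overlap).
|Parcel B∩Parcel C|: x∈[3,5], y∈[3,5] → 2·2 = 4.
|Parcel A∩Parcel B∩Parcel C| = 0.
|Parcel A ∪ Parcel B ∪ Parcel C| = 47 − 4 + 0 = 43.00.

43.00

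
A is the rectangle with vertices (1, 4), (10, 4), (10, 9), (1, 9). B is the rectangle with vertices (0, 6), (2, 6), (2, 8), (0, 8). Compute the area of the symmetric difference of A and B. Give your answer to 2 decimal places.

45.00

|A∩B|: x∈[1,2], y∈[6,8] → 1·2 = 2.
|A △ B| = |A| + |B| − 2·|A∩B| = 45 + 4 − 4 = 45.00.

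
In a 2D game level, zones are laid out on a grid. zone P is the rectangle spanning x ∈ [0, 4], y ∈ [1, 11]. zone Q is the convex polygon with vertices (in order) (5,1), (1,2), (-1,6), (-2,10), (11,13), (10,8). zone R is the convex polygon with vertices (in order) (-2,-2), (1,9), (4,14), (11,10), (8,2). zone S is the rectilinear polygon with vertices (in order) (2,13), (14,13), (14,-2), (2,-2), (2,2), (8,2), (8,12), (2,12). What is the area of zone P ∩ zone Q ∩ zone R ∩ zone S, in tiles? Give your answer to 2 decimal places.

1.00

The intersection is the polygon with vertices (2,1.75), (2,2), (4,2), (4,1.25).
By the shoelace formula its area is 1.00.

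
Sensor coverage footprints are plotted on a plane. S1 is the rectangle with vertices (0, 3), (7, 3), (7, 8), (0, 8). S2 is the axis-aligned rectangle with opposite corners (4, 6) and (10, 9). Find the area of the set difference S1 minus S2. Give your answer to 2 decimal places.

29.00

|S1∩S2|: x∈[4,7], y∈[6,8] → 3·2 = 6.
|S1| = 35.
|S1 ∖ S2| = |S1| − |S1∩S2| = 35 − 6 = 29.00.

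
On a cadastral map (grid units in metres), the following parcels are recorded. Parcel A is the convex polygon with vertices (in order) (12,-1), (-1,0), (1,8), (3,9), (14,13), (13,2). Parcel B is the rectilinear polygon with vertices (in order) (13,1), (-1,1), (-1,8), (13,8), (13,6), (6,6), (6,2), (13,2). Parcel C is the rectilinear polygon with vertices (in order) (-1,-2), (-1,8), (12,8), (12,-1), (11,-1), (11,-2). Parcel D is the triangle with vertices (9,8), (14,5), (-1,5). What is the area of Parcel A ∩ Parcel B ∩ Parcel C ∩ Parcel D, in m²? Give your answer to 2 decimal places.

The intersection is the polygon with vertices (12,6), (6,6), (6,5), (0.25,5), (0.351,5.405), (9,8), (12,6.2).
By the shoelace formula its area is 15.05.

15.05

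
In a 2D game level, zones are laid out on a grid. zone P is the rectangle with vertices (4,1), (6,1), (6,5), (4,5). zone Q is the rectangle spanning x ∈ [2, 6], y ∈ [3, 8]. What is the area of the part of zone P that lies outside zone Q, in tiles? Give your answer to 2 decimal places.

4.00

|zone P∩zone Q|: x∈[4,6], y∈[3,5] → 2·2 = 4.
|zone P| = 8.
|zone P ∖ zone Q| = |zone P| − |zone P∩zone Q| = 8 − 4 = 4.00.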